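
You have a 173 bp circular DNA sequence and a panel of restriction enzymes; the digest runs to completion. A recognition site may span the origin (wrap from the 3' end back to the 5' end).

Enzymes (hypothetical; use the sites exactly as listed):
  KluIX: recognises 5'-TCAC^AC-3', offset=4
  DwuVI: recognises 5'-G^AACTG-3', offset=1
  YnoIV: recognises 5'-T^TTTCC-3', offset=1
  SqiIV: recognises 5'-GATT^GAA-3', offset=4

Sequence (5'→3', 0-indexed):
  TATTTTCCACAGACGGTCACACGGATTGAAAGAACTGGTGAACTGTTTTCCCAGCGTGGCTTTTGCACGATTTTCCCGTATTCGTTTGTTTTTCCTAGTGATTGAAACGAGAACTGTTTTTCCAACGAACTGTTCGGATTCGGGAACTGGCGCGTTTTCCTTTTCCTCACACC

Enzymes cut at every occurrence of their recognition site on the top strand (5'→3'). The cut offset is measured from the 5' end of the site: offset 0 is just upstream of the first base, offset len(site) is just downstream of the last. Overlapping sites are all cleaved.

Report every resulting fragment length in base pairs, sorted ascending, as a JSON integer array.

Per-enzyme occurrences:
  KluIX TCACAC/4: at [16, 166] ⇒ [20, 170]
  DwuVI GAACTG/1: at [31, 39, 110, 126, 143] ⇒ [32, 40, 111, 127, 144]
  YnoIV TTTTCC/1: at [2, 45, 70, 89, 117, 154, 160] ⇒ [3, 46, 71, 90, 118, 155, 161]
  SqiIV GATTGAA/4: at [23, 99] ⇒ [27, 103]

Pooled cuts: [3, 20, 27, 32, 40, 46, 71, 90, 103, 111, 118, 127, 144, 155, 161, 170]

Fragment lengths:
  3→20: 17 bp
  20→27: 7 bp
  27→32: 5 bp
  32→40: 8 bp
  40→46: 6 bp
  46→71: 25 bp
  71→90: 19 bp
  90→103: 13 bp
  103→111: 8 bp
  111→118: 7 bp
  118→127: 9 bp
  127→144: 17 bp
  144→155: 11 bp
  155→161: 6 bp
  161→170: 9 bp
  170→3 (wrap): 173-170+3 = 6 bp

[5,6,6,6,7,7,8,8,9,9,11,13,17,17,19,25]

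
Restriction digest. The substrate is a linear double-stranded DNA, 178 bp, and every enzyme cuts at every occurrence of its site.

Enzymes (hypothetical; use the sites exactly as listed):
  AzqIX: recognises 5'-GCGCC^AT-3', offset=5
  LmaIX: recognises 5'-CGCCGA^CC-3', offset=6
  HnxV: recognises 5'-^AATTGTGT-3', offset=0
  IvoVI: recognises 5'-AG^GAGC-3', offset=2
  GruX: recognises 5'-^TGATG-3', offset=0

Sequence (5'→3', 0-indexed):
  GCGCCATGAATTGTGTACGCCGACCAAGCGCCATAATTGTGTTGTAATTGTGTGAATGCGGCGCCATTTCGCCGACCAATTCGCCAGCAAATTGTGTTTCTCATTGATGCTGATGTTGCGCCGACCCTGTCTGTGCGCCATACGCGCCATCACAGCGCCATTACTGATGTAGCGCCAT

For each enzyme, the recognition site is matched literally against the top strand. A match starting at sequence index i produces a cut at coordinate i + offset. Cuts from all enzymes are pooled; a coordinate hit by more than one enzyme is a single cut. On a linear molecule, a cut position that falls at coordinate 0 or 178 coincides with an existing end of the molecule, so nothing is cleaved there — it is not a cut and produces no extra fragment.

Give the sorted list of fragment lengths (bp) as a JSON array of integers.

[2,2,3,5,5,6,9,9,10,11,11,12,14,14,15,15,15,20]

Per-enzyme occurrences:
  AzqIX GCGCCAT/5: at [0, 27, 60, 134, 143, 154, 171] ⇒ [5, 32, 65, 139, 148, 159, 176]
  LmaIX CGCCGACC/6: at [17, 69, 118] ⇒ [23, 75, 124]
  HnxV AATTGTGT/0: at [8, 34, 45, 89] ⇒ [8, 34, 45, 89]
  IvoVI (AGGAGC, off=2): no sites
  GruX TGATG/0: at [104, 110, 164] ⇒ [104, 110, 164]

All cut coordinates (distinct, sorted): [5, 8, 23, 32, 34, 45, 65, 75, 89, 104, 110, 124, 139, 148, 159, 164, 176]

Fragment lengths:
  [0,5): 5 bp
  [5,8): 3 bp
  [8,23): 15 bp
  [23,32): 9 bp
  [32,34): 2 bp
  [34,45): 11 bp
  [45,65): 20 bp
  [65,75): 10 bp
  [75,89): 14 bp
  [89,104): 15 bp
  [104,110): 6 bp
  [110,124): 14 bp
  [124,139): 15 bp
  [139,148): 9 bp
  [148,159): 11 bp
  [159,164): 5 bp
  [164,176): 12 bp
  [176,178): 2 bp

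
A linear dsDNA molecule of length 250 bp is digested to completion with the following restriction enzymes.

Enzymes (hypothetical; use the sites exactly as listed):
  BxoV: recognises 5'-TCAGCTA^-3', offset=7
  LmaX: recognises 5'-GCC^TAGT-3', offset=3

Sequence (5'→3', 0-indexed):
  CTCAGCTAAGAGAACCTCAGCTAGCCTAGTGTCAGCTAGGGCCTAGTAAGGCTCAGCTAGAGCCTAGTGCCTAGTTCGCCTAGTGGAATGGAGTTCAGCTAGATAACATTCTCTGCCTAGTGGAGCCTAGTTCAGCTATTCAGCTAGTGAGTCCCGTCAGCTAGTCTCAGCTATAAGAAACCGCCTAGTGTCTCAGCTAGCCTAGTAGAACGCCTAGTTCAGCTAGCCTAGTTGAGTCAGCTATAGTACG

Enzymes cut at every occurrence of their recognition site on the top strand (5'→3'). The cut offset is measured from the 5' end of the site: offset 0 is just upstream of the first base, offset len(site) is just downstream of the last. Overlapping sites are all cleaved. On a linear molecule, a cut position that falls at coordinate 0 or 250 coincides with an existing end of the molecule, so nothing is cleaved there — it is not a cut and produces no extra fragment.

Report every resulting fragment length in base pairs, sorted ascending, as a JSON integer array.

[3,3,3,5,5,7,7,8,8,9,10,10,11,11,12,12,12,14,15,15,16,16,17,21]

Per-enzyme occurrences:
  BxoV (TCAGCTA, off=7): starts [1, 16, 31, 52, 94, 131, 139, 156, 166, 192, 218, 236] → cuts [8, 23, 38, 59, 101, 138, 146, 163, 173, 199, 225, 243]
  LmaX (GCCTAGT, off=3): starts [23, 40, 61, 68, 77, 114, 124, 182, 199, 211, 225] → cuts [26, 43, 64, 71, 80, 117, 127, 185, 202, 214, 228]

Pooled cuts: [8, 23, 26, 38, 43, 59, 64, 71, 80, 101, 117, 127, 138, 146, 163, 173, 185, 199, 202, 214, 225, 228, 243]

Fragment lengths:
  [0,8): 8 bp
  [8,23): 15 bp
  [23,26): 3 bp
  [26,38): 12 bp
  [38,43): 5 bp
  [43,59): 16 bp
  [59,64): 5 bp
  [64,71): 7 bp
  [71,80): 9 bp
  [80,101): 21 bp
  [101,117): 16 bp
  [117,127): 10 bp
  [127,138): 11 bp
  [138,146): 8 bp
  [146,163): 17 bp
  [163,173): 10 bp
  [173,185): 12 bp
  [185,199): 14 bp
  [199,202): 3 bp
  [202,214): 12 bp
  [214,225): 11 bp
  [225,228): 3 bp
  [228,243): 15 bp
  [243,250): 7 bp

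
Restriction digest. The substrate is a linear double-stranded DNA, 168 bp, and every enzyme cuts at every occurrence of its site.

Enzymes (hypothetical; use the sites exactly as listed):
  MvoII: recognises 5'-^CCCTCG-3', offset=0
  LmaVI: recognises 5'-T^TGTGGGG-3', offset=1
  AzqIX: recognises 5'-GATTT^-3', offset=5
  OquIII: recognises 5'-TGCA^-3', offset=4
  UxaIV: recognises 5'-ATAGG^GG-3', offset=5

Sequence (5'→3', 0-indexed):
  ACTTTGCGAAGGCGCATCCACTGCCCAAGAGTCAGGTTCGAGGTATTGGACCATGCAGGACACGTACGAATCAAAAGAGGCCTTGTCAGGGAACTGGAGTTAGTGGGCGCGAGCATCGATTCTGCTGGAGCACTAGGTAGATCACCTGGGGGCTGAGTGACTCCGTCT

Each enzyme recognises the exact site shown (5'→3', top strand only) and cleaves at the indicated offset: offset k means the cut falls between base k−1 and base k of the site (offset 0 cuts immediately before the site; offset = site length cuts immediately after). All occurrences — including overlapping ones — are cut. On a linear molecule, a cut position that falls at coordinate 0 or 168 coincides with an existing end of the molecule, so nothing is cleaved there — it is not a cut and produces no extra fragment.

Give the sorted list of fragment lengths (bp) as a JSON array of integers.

Site scan:
  MvoII (CCCTCG, off=0): no sites
  LmaVI (TTGTGGGG, off=1): no sites
  AzqIX (GATTT, off=5): no sites
  OquIII TGCA/4: at [53] ⇒ [57]
  UxaIV (ATAGGGG, off=5): no sites

All cut coordinates (distinct, sorted): [57]

Fragment lengths:
  [0,57): 57 bp
  [57,168): 111 bp

[57,111]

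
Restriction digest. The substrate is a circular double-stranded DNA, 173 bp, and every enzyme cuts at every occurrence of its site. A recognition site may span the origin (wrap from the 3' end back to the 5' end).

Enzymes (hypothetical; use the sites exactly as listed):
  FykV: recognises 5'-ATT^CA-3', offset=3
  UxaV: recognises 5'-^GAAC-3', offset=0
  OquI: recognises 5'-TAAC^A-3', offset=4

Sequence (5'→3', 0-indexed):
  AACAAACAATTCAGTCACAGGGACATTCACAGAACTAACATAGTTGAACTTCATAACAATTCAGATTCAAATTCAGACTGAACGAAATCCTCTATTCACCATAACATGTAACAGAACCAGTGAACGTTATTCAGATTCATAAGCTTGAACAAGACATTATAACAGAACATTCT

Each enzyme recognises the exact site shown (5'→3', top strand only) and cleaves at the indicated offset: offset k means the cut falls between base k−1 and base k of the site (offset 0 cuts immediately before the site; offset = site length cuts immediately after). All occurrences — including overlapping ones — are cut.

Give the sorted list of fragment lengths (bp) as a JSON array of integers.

[1,1,4,4,6,6,6,6,6,7,8,8,8,9,9,10,12,12,16,17,17]

Scan for sites:
  FykV (ATTCA, off=3): starts [8, 24, 58, 64, 70, 93, 128, 134] → cuts [11, 27, 61, 67, 73, 96, 131, 137]
  UxaV (GAAC, off=0): starts [31, 45, 79, 113, 121, 146, 164] → cuts [31, 45, 79, 113, 121, 146, 164]
  OquI (TAACA, off=4): starts [35, 53, 101, 108, 159, 172] → cuts [3, 39, 57, 105, 112, 163]

All cut coordinates (distinct, sorted): [3, 11, 27, 31, 39, 45, 57, 61, 67, 73, 79, 96, 105, 112, 113, 121, 131, 137, 146, 163, 164]

Fragments:
  3→11: 8 bp
  11→27: 16 bp
  27→31: 4 bp
  31→39: 8 bp
  39→45: 6 bp
  45→57: 12 bp
  57→61: 4 bp
  61→67: 6 bp
  67→73: 6 bp
  73→79: 6 bp
  79→96: 17 bp
  96→105: 9 bp
  105→112: 7 bp
  112→113: 1 bp
  113→121: 8 bp
  121→131: 10 bp
  131→137: 6 bp
  137→146: 9 bp
  146→163: 17 bp
  163→164: 1 bp
  164→3 (wrap): 173-164+3 = 12 bp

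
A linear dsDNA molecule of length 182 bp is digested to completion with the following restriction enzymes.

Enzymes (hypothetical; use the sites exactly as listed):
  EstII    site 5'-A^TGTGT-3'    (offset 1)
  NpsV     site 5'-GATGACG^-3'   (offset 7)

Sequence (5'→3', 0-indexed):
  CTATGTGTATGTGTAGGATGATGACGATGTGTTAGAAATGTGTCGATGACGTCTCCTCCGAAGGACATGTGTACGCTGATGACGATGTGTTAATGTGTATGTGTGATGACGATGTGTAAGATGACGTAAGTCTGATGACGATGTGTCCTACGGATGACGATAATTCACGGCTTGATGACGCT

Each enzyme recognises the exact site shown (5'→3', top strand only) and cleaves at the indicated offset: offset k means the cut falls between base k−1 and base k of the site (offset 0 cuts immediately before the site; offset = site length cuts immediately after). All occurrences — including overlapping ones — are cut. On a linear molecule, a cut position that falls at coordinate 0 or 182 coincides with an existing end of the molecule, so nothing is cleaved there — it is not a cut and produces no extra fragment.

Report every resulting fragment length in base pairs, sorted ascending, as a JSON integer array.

[1,1,1,1,2,3,6,6,8,11,12,13,14,14,16,17,17,18,21]

Scan for sites:
  EstII ATGTGT/1: at [2, 8, 26, 37, 66, 84, 92, 98, 111, 140] ⇒ [3, 9, 27, 38, 67, 85, 93, 99, 112, 141]
  NpsV GATGACG/7: at [19, 44, 77, 104, 119, 133, 152, 173] ⇒ [26, 51, 84, 111, 126, 140, 159, 180]

Pooled cuts: [3, 9, 26, 27, 38, 51, 67, 84, 85, 93, 99, 111, 112, 126, 140, 141, 159, 180]

Fragment lengths:
  [0,3): 3 bp
  [3,9): 6 bp
  [9,26): 17 bp
  [26,27): 1 bp
  [27,38): 11 bp
  [38,51): 13 bp
  [51,67): 16 bp
  [67,84): 17 bp
  [84,85): 1 bp
  [85,93): 8 bp
  [93,99): 6 bp
  [99,111): 12 bp
  [111,112): 1 bp
  [112,126): 14 bp
  [126,140): 14 bp
  [140,141): 1 bp
  [141,159): 18 bp
  [159,180): 21 bp
  [180,182): 2 bp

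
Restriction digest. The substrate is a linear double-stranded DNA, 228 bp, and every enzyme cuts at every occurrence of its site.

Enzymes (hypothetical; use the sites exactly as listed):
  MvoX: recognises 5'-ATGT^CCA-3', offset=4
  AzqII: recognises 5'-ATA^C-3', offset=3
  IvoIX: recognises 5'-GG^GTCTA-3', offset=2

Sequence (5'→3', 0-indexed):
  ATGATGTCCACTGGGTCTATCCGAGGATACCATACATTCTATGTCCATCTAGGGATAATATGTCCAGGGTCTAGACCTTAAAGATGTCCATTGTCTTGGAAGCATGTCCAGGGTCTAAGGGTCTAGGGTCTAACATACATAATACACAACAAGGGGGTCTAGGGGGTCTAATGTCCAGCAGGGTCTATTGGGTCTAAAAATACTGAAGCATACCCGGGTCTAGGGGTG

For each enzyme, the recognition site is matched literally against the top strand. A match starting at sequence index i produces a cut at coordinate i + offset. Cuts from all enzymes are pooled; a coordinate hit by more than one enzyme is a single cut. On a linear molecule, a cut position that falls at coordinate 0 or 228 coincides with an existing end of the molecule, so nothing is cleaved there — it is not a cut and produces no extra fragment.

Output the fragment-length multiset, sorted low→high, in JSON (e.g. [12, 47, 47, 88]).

[5,5,5,5,7,7,7,7,8,8,9,9,9,10,10,10,11,11,12,15,19,19,20]

Scan for sites:
  MvoX (ATGTCCA, off=4): starts [3, 40, 59, 83, 103, 170] → cuts [7, 44, 63, 87, 107, 174]
  AzqII (ATAC, off=3): starts [26, 31, 134, 141, 199, 209] → cuts [29, 34, 137, 144, 202, 212]
  IvoIX (GGGTCTA, off=2): starts [12, 66, 110, 118, 125, 154, 163, 180, 189, 215] → cuts [14, 68, 112, 120, 127, 156, 165, 182, 191, 217]

Pooled cuts: [7, 14, 29, 34, 44, 63, 68, 87, 107, 112, 120, 127, 137, 144, 156, 165, 174, 182, 191, 202, 212, 217]

Fragments:
  [0,7): 7 bp
  [7,14): 7 bp
  [14,29): 15 bp
  [29,34): 5 bp
  [34,44): 10 bp
  [44,63): 19 bp
  [63,68): 5 bp
  [68,87): 19 bp
  [87,107): 20 bp
  [107,112): 5 bp
  [112,120): 8 bp
  [120,127): 7 bp
  [127,137): 10 bp
  [137,144): 7 bp
  [144,156): 12 bp
  [156,165): 9 bp
  [165,174): 9 bp
  [174,182): 8 bp
  [182,191): 9 bp
  [191,202): 11 bp
  [202,212): 10 bp
  [212,217): 5 bp
  [217,228): 11 bp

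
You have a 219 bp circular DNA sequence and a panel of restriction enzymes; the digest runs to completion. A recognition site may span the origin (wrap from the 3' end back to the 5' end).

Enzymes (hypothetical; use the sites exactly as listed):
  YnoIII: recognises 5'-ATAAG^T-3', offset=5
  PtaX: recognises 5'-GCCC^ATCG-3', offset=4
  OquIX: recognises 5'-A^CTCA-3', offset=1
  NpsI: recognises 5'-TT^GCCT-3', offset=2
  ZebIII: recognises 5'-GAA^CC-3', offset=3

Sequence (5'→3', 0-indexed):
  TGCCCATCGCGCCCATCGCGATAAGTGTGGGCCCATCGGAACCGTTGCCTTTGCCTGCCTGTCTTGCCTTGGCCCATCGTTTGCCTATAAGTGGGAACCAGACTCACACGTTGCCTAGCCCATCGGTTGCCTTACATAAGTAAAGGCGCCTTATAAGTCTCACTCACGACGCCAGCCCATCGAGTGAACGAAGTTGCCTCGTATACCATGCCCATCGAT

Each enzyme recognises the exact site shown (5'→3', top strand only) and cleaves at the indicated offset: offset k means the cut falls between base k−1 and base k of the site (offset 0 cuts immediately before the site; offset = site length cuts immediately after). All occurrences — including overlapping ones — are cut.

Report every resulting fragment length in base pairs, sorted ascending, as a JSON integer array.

[5,5,5,6,6,7,7,7,9,9,9,9,10,10,11,11,12,13,16,17,17,18]

Site scan:
  YnoIII (ATAAGT, off=5): starts [20, 86, 135, 152] → cuts [25, 91, 140, 157]
  PtaX (GCCCATCG, off=4): starts [1, 10, 30, 71, 117, 174, 209] → cuts [5, 14, 34, 75, 121, 178, 213]
  OquIX (ACTCA, off=1): starts [101, 161] → cuts [102, 162]
  NpsI (TTGCCT, off=2): starts [44, 50, 63, 80, 110, 126, 193] → cuts [46, 52, 65, 82, 112, 128, 195]
  ZebIII (GAACC, off=3): starts [38, 94] → cuts [41, 97]

Pooled cuts: [5, 14, 25, 34, 41, 46, 52, 65, 75, 82, 91, 97, 102, 112, 121, 128, 140, 157, 162, 178, 195, 213]

Fragment lengths:
  5→14: 9 bp
  14→25: 11 bp
  25→34: 9 bp
  34→41: 7 bp
  41→46: 5 bp
  46→52: 6 bp
  52→65: 13 bp
  65→75: 10 bp
  75→82: 7 bp
  82→91: 9 bp
  91→97: 6 bp
  97→102: 5 bp
  102→112: 10 bp
  112→121: 9 bp
  121→128: 7 bp
  128→140: 12 bp
  140→157: 17 bp
  157→162: 5 bp
  162→178: 16 bp
  178→195: 17 bp
  195→213: 18 bp
  213→5 (wrap): 219-213+5 = 11 bp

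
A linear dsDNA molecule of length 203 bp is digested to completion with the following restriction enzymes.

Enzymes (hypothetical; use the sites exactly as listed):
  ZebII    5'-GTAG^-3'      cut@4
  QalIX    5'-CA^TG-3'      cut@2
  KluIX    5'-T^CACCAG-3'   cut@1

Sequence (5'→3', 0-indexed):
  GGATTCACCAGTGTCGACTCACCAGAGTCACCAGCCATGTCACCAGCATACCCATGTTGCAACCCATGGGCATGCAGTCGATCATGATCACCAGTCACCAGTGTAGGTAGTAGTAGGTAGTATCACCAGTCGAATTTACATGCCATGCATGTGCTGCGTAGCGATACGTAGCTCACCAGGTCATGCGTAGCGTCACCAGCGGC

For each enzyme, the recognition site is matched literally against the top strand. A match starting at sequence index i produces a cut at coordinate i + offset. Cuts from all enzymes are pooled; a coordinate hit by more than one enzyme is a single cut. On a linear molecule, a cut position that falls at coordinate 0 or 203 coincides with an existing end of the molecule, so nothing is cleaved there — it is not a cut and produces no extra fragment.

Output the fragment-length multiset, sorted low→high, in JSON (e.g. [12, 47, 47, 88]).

Site scan:
  ZebII GTAG/4: at [102, 106, 109, 112, 116, 157, 167, 186] ⇒ [106, 110, 113, 116, 120, 161, 171, 190]
  QalIX CATG/2: at [35, 52, 64, 70, 82, 138, 143, 147, 181] ⇒ [37, 54, 66, 72, 84, 140, 145, 149, 183]
  KluIX TCACCAG/1: at [4, 18, 27, 39, 87, 94, 122, 172, 192] ⇒ [5, 19, 28, 40, 88, 95, 123, 173, 193]

Pooled cuts: [5, 19, 28, 37, 40, 54, 66, 72, 84, 88, 95, 106, 110, 113, 116, 120, 123, 140, 145, 149, 161, 171, 173, 183, 190, 193]

Fragment lengths:
  [0,5): 5 bp
  [5,19): 14 bp
  [19,28): 9 bp
  [28,37): 9 bp
  [37,40): 3 bp
  [40,54): 14 bp
  [54,66): 12 bp
  [66,72): 6 bp
  [72,84): 12 bp
  [84,88): 4 bp
  [88,95): 7 bp
  [95,106): 11 bp
  [106,110): 4 bp
  [110,113): 3 bp
  [113,116): 3 bp
  [116,120): 4 bp
  [120,123): 3 bp
  [123,140): 17 bp
  [140,145): 5 bp
  [145,149): 4 bp
  [149,161): 12 bp
  [161,171): 10 bp
  [171,173): 2 bp
  [173,183): 10 bp
  [183,190): 7 bp
  [190,193): 3 bp
  [193,203): 10 bp

[2,3,3,3,3,3,4,4,4,4,5,5,6,7,7,9,9,10,10,10,11,12,12,12,14,14,17]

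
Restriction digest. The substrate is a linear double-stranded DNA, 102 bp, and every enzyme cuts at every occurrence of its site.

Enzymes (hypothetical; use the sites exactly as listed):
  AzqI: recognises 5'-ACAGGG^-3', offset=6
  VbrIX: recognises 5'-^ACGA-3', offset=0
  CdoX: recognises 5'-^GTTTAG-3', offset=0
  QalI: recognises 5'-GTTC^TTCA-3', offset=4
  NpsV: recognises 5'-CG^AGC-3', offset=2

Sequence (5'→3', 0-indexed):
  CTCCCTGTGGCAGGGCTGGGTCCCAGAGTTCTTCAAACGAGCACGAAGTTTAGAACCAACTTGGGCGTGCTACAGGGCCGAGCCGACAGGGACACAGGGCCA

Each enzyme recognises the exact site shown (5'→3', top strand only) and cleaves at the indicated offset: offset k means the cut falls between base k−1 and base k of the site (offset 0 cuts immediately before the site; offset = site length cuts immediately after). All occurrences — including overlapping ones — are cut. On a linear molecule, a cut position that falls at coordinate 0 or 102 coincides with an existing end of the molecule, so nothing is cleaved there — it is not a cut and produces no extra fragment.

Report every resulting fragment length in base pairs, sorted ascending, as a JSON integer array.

Scan for sites:
  AzqI (ACAGGG, off=6): starts [71, 85, 93] → cuts [77, 91, 99]
  VbrIX (ACGA, off=0): starts [36, 42] → cuts [36, 42]
  CdoX (GTTTAG, off=0): starts [47] → cuts [47]
  QalI (GTTCTTCA, off=4): starts [27] → cuts [31]
  NpsV (CGAGC, off=2): starts [37, 78] → cuts [39, 80]

Pooled cuts: [31, 36, 39, 42, 47, 77, 80, 91, 99]

Fragment lengths:
  [0,31): 31 bp
  [31,36): 5 bp
  [36,39): 3 bp
  [39,42): 3 bp
  [42,47): 5 bp
  [47,77): 30 bp
  [77,80): 3 bp
  [80,91): 11 bp
  [91,99): 8 bp
  [99,102): 3 bp

[3,3,3,3,5,5,8,11,30,31]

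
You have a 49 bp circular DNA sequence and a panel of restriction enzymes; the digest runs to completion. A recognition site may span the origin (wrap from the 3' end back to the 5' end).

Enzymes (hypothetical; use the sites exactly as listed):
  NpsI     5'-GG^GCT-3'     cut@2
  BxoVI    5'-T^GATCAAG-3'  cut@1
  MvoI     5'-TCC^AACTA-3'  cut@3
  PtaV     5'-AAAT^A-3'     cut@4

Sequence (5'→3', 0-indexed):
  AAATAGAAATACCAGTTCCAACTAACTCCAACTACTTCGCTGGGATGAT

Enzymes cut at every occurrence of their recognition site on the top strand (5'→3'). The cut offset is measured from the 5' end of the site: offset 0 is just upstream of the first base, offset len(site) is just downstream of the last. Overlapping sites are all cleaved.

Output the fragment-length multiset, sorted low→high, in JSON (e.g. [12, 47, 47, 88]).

[6,9,10,24]

Scan for sites:
  NpsI (GGGCT, off=2): no sites
  BxoVI (TGATCAAG, off=1): no sites
  MvoI (TCCAACTA, off=3): starts [16, 26] → cuts [19, 29]
  PtaV (AAATA, off=4): starts [0, 6] → cuts [4, 10]

All cut coordinates (distinct, sorted): [4, 10, 19, 29]

Fragment lengths:
  4→10: 6 bp
  10→19: 9 bp
  19→29: 10 bp
  29→4 (wrap): 49-29+4 = 24 bp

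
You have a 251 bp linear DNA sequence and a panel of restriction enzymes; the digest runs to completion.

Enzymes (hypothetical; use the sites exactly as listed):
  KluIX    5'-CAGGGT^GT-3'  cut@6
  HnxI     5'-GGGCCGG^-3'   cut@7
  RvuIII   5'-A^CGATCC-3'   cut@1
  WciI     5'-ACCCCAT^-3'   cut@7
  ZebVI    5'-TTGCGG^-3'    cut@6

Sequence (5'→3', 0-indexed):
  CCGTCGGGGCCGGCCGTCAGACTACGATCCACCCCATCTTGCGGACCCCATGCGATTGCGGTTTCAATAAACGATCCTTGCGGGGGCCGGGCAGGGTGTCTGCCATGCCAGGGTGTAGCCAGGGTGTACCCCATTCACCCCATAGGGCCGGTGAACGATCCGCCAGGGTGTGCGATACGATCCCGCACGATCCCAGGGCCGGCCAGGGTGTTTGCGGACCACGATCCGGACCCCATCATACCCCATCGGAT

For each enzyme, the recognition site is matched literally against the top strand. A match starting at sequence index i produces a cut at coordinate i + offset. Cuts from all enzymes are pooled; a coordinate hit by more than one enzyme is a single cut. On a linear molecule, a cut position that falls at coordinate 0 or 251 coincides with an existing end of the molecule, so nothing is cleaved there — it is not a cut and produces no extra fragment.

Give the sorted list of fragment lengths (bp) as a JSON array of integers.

Per-enzyme occurrences:
  KluIX CAGGGTGT/6: at [91, 108, 119, 163, 203] ⇒ [97, 114, 125, 169, 209]
  HnxI GGGCCGG/7: at [6, 83, 144, 195] ⇒ [13, 90, 151, 202]
  RvuIII ACGATCC/1: at [23, 70, 154, 176, 186, 220] ⇒ [24, 71, 155, 177, 187, 221]
  WciI ACCCCAT/7: at [30, 44, 127, 136, 229, 239] ⇒ [37, 51, 134, 143, 236, 246]
  ZebVI TTGCGG/6: at [38, 55, 77, 211] ⇒ [44, 61, 83, 217]

Pooled cuts: [13, 24, 37, 44, 51, 61, 71, 83, 90, 97, 114, 125, 134, 143, 151, 155, 169, 177, 187, 202, 209, 217, 221, 236, 246]

Fragment lengths:
  [0,13): 13 bp
  [13,24): 11 bp
  [24,37): 13 bp
  [37,44): 7 bp
  [44,51): 7 bp
  [51,61): 10 bp
  [61,71): 10 bp
  [71,83): 12 bp
  [83,90): 7 bp
  [90,97): 7 bp
  [97,114): 17 bp
  [114,125): 11 bp
  [125,134): 9 bp
  [134,143): 9 bp
  [143,151): 8 bp
  [151,155): 4 bp
  [155,169): 14 bp
  [169,177): 8 bp
  [177,187): 10 bp
  [187,202): 15 bp
  [202,209): 7 bp
  [209,217): 8 bp
  [217,221): 4 bp
  [221,236): 15 bp
  [236,246): 10 bp
  [246,251): 5 bp

[4,4,5,7,7,7,7,7,8,8,8,9,9,10,10,10,10,11,11,12,13,13,14,15,15,17]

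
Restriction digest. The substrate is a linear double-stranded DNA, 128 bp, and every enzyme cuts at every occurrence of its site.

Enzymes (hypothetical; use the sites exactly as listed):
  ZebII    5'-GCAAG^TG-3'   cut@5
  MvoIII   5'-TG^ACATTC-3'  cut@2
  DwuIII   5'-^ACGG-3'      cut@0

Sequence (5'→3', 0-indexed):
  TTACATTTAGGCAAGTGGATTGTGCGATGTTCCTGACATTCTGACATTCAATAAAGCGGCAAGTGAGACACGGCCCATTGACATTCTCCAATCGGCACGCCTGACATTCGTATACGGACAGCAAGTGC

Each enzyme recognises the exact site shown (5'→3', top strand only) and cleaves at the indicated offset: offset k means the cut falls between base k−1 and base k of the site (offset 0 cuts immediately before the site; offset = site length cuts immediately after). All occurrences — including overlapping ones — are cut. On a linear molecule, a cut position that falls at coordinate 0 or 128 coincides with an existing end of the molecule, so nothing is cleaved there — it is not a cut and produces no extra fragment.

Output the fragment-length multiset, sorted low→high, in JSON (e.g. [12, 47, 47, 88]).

Scan for sites:
  ZebII GCAAGTG/5: at [10, 58, 120] ⇒ [15, 63, 125]
  MvoIII TGACATTC/2: at [33, 41, 78, 101] ⇒ [35, 43, 80, 103]
  DwuIII ACGG/0: at [69, 113] ⇒ [69, 113]

All cut coordinates (distinct, sorted): [15, 35, 43, 63, 69, 80, 103, 113, 125]

Fragment lengths:
  [0,15): 15 bp
  [15,35): 20 bp
  [35,43): 8 bp
  [43,63): 20 bp
  [63,69): 6 bp
  [69,80): 11 bp
  [80,103): 23 bp
  [103,113): 10 bp
  [113,125): 12 bp
  [125,128): 3 bp

[3,6,8,10,11,12,15,20,20,23]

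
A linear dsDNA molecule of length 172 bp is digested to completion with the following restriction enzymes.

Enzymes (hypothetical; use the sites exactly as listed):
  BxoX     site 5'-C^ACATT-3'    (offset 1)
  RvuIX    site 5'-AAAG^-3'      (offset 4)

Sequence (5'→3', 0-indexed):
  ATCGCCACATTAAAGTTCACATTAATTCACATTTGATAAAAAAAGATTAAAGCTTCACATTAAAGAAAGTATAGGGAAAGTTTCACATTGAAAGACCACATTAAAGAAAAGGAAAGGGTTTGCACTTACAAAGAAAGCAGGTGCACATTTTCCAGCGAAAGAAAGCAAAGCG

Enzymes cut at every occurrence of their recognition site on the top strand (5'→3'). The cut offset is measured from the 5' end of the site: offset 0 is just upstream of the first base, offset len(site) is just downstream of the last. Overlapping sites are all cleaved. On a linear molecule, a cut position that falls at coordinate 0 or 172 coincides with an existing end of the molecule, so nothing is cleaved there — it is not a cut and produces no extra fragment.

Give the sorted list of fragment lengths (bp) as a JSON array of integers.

Scan for sites:
  BxoX CACATT/1: at [5, 17, 27, 55, 83, 96, 143] ⇒ [6, 18, 28, 56, 84, 97, 144]
  RvuIX AAAG/4: at [11, 41, 48, 61, 65, 76, 90, 102, 107, 112, 129, 133, 157, 161, 166] ⇒ [15, 45, 52, 65, 69, 80, 94, 106, 111, 116, 133, 137, 161, 165, 170]

All cut coordinates (distinct, sorted): [6, 15, 18, 28, 45, 52, 56, 65, 69, 80, 84, 94, 97, 106, 111, 116, 133, 137, 144, 161, 165, 170]

Fragments:
  [0,6): 6 bp
  [6,15): 9 bp
  [15,18): 3 bp
  [18,28): 10 bp
  [28,45): 17 bp
  [45,52): 7 bp
  [52,56): 4 bp
  [56,65): 9 bp
  [65,69): 4 bp
  [69,80): 11 bp
  [80,84): 4 bp
  [84,94): 10 bp
  [94,97): 3 bp
  [97,106): 9 bp
  [106,111): 5 bp
  [111,116): 5 bp
  [116,133): 17 bp
  [133,137): 4 bp
  [137,144): 7 bp
  [144,161): 17 bp
  [161,165): 4 bp
  [165,170): 5 bp
  [170,172): 2 bp

[2,3,3,4,4,4,4,4,5,5,5,6,7,7,9,9,9,10,10,11,17,17,17]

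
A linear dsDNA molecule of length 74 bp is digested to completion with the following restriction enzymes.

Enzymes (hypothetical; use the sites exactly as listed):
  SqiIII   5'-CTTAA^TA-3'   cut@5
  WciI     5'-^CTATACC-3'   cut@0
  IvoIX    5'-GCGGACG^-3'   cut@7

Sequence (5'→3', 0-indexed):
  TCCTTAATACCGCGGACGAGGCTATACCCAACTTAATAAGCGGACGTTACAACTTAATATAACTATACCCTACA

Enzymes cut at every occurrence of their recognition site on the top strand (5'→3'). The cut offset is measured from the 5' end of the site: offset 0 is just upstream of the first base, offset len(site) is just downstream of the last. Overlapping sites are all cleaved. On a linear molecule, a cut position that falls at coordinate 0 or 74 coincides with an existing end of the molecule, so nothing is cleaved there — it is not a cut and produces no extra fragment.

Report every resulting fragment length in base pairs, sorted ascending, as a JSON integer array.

[3,5,7,10,11,11,12,15]

Site scan:
  SqiIII (CTTAATA, off=5): starts [2, 31, 52] → cuts [7, 36, 57]
  WciI (CTATACC, off=0): starts [21, 62] → cuts [21, 62]
  IvoIX (GCGGACG, off=7): starts [11, 39] → cuts [18, 46]

Pooled cuts: [7, 18, 21, 36, 46, 57, 62]

Fragment lengths:
  [0,7): 7 bp
  [7,18): 11 bp
  [18,21): 3 bp
  [21,36): 15 bp
  [36,46): 10 bp
  [46,57): 11 bp
  [57,62): 5 bp
  [62,74): 12 bp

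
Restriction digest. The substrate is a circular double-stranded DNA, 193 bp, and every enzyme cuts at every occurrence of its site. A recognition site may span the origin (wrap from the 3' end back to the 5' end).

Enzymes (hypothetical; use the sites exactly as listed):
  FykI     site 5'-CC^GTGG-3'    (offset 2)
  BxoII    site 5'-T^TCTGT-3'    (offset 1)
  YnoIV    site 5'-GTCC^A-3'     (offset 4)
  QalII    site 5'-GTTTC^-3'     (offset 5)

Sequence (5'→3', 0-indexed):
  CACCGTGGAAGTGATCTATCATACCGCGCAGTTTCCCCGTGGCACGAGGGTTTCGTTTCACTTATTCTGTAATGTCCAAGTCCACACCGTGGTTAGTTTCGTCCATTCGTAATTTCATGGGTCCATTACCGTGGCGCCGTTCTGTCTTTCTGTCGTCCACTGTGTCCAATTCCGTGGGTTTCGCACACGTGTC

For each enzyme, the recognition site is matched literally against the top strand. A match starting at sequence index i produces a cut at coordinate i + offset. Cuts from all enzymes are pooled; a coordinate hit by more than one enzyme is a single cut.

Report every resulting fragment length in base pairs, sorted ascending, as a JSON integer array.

[3,3,4,5,5,6,6,6,6,8,9,9,10,10,12,12,12,16,20,31]

Site scan:
  FykI CCGTGG/2: at [2, 36, 86, 128, 171] ⇒ [4, 38, 88, 130, 173]
  BxoII TTCTGT/1: at [64, 139, 147] ⇒ [65, 140, 148]
  YnoIV GTCCA/4: at [73, 79, 100, 120, 154, 163, 190] ⇒ [1, 77, 83, 104, 124, 158, 167]
  QalII GTTTC/5: at [30, 49, 54, 95, 177] ⇒ [35, 54, 59, 100, 182]

All cut coordinates (distinct, sorted): [1, 4, 35, 38, 54, 59, 65, 77, 83, 88, 100, 104, 124, 130, 140, 148, 158, 167, 173, 182]

Fragments:
  1→4: 3 bp
  4→35: 31 bp
  35→38: 3 bp
  38→54: 16 bp
  54→59: 5 bp
  59→65: 6 bp
  65→77: 12 bp
  77→83: 6 bp
  83→88: 5 bp
  88→100: 12 bp
  100→104: 4 bp
  104→124: 20 bp
  124→130: 6 bp
  130→140: 10 bp
  140→148: 8 bp
  148→158: 10 bp
  158→167: 9 bp
  167→173: 6 bp
  173→182: 9 bp
  182→1 (wrap): 193-182+1 = 12 bp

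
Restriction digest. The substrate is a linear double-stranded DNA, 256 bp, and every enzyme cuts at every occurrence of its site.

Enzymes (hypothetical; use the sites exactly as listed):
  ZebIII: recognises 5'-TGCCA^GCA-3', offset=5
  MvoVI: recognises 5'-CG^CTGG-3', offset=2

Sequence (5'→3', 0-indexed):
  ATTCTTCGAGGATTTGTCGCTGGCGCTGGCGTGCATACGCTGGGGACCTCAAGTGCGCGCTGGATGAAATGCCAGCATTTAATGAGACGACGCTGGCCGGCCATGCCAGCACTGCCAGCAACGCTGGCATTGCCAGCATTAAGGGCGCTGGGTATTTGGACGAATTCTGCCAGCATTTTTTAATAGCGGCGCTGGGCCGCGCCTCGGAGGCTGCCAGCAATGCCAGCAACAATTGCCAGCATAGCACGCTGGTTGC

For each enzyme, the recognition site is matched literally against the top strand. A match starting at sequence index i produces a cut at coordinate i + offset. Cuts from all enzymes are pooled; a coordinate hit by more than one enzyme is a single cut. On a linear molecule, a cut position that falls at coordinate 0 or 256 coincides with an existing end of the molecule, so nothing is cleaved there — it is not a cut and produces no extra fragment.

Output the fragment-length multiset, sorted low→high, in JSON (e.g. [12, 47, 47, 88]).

Scan for sites:
  ZebIII (TGCCAGCA, off=5): starts [69, 103, 112, 130, 167, 211, 220, 233] → cuts [74, 108, 117, 135, 172, 216, 225, 238]
  MvoVI (CGCTGG, off=2): starts [17, 23, 37, 57, 90, 121, 145, 189, 246] → cuts [19, 25, 39, 59, 92, 123, 147, 191, 248]

All cut coordinates (distinct, sorted): [19, 25, 39, 59, 74, 92, 108, 117, 123, 135, 147, 172, 191, 216, 225, 238, 248]

Fragments:
  [0,19): 19 bp
  [19,25): 6 bp
  [25,39): 14 bp
  [39,59): 20 bp
  [59,74): 15 bp
  [74,92): 18 bp
  [92,108): 16 bp
  [108,117): 9 bp
  [117,123): 6 bp
  [123,135): 12 bp
  [135,147): 12 bp
  [147,172): 25 bp
  [172,191): 19 bp
  [191,216): 25 bp
  [216,225): 9 bp
  [225,238): 13 bp
  [238,248): 10 bp
  [248,256): 8 bp

[6,6,8,9,9,10,12,12,13,14,15,16,18,19,19,20,25,25]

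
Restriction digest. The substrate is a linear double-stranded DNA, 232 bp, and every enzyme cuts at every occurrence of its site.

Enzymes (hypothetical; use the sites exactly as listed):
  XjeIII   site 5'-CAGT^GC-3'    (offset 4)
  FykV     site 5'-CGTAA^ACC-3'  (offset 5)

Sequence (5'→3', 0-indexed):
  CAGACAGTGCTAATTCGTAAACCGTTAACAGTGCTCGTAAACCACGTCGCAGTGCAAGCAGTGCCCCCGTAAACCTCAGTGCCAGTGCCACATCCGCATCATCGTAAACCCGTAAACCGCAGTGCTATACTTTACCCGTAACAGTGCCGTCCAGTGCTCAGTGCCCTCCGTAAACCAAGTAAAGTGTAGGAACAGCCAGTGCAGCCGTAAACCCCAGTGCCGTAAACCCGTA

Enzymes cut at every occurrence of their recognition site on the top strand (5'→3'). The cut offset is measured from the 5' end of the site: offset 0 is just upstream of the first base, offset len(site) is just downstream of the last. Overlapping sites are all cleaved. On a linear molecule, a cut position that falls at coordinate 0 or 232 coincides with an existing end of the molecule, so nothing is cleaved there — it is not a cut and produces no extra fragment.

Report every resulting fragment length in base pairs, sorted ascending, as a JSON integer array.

Site scan:
  XjeIII (CAGTGC, off=4): starts [4, 28, 49, 58, 76, 82, 119, 141, 151, 158, 196, 214] → cuts [8, 32, 53, 62, 80, 86, 123, 145, 155, 162, 200, 218]
  FykV (CGTAAACC, off=5): starts [15, 35, 67, 102, 110, 168, 205, 220] → cuts [20, 40, 72, 107, 115, 173, 210, 225]

All cut coordinates (distinct, sorted): [8, 20, 32, 40, 53, 62, 72, 80, 86, 107, 115, 123, 145, 155, 162, 173, 200, 210, 218, 225]

Fragments:
  [0,8): 8 bp
  [8,20): 12 bp
  [20,32): 12 bp
  [32,40): 8 bp
  [40,53): 13 bp
  [53,62): 9 bp
  [62,72): 10 bp
  [72,80): 8 bp
  [80,86): 6 bp
  [86,107): 21 bp
  [107,115): 8 bp
  [115,123): 8 bp
  [123,145): 22 bp
  [145,155): 10 bp
  [155,162): 7 bp
  [162,173): 11 bp
  [173,200): 27 bp
  [200,210): 10 bp
  [210,218): 8 bp
  [218,225): 7 bp
  [225,232): 7 bp

[6,7,7,7,8,8,8,8,8,8,9,10,10,10,11,12,12,13,21,22,27]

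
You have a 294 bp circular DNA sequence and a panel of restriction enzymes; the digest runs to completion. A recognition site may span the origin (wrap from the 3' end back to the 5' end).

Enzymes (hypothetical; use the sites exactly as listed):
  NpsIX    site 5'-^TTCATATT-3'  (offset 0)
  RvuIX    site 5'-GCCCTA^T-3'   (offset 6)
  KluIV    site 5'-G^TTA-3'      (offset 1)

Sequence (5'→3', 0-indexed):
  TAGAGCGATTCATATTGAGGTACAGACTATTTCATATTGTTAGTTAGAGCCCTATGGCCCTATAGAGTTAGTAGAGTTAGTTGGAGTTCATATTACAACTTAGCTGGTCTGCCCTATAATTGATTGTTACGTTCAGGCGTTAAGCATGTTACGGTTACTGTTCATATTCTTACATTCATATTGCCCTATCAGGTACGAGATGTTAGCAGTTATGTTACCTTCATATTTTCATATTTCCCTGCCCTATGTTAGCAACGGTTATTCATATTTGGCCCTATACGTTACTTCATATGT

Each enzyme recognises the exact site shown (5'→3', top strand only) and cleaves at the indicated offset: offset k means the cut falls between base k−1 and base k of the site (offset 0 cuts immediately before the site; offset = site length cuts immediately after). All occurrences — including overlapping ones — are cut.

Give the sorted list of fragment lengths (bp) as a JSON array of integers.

[2,3,4,4,5,5,5,6,6,7,8,8,9,9,9,9,10,10,10,11,12,13,14,14,14,16,19,22,30]

Per-enzyme occurrences:
  NpsIX (TTCATATT, off=0): starts [8, 30, 86, 160, 174, 219, 227, 261] → cuts [8, 30, 86, 160, 174, 219, 227, 261]
  RvuIX (GCCCTAT, off=6): starts [48, 56, 110, 182, 240, 271] → cuts [54, 62, 116, 188, 246, 277]
  KluIV (GTTA, off=1): starts [38, 42, 66, 75, 125, 138, 147, 153, 201, 208, 213, 247, 257, 280, 292] → cuts [39, 43, 67, 76, 126, 139, 148, 154, 202, 209, 214, 248, 258, 281, 293]

All cut coordinates (distinct, sorted): [8, 30, 39, 43, 54, 62, 67, 76, 86, 116, 126, 139, 148, 154, 160, 174, 188, 202, 209, 214, 219, 227, 246, 248, 258, 261, 277, 281, 293]

Fragment lengths:
  8→30: 22 bp
  30→39: 9 bp
  39→43: 4 bp
  43→54: 11 bp
  54→62: 8 bp
  62→67: 5 bp
  67→76: 9 bp
  76→86: 10 bp
  86→116: 30 bp
  116→126: 10 bp
  126→139: 13 bp
  139→148: 9 bp
  148→154: 6 bp
  154→160: 6 bp
  160→174: 14 bp
  174→188: 14 bp
  188→202: 14 bp
  202→209: 7 bp
  209→214: 5 bp
  214→219: 5 bp
  219→227: 8 bp
  227→246: 19 bp
  246→248: 2 bp
  248→258: 10 bp
  258→261: 3 bp
  261→277: 16 bp
  277→281: 4 bp
  281→293: 12 bp
  293→8 (wrap): 294-293+8 = 9 bp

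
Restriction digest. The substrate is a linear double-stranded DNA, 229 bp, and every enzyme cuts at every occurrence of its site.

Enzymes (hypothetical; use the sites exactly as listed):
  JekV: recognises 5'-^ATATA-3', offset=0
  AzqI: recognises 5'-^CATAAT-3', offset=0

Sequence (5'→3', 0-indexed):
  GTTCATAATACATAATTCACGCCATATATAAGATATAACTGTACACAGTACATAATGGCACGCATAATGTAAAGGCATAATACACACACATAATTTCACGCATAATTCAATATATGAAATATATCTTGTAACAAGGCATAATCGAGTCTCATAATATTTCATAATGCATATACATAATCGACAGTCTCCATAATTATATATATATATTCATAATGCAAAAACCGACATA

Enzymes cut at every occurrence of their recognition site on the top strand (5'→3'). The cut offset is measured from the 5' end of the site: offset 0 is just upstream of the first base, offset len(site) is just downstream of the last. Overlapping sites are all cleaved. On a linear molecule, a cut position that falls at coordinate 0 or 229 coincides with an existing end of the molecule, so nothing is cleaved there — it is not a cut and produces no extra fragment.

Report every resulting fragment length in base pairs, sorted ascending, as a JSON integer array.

[2,2,2,2,3,5,7,7,7,7,8,9,9,10,12,12,13,13,13,13,16,18,18,21]

Per-enzyme occurrences:
  JekV ATATA/0: at [23, 25, 32, 109, 118, 167, 195, 197, 199, 201] ⇒ [23, 25, 32, 109, 118, 167, 195, 197, 199, 201]
  AzqI CATAAT/0: at [3, 10, 50, 62, 75, 88, 100, 136, 149, 159, 172, 188, 208] ⇒ [3, 10, 50, 62, 75, 88, 100, 136, 149, 159, 172, 188, 208]

Pooled cuts: [3, 10, 23, 25, 32, 50, 62, 75, 88, 100, 109, 118, 136, 149, 159, 167, 172, 188, 195, 197, 199, 201, 208]

Fragment lengths:
  [0,3): 3 bp
  [3,10): 7 bp
  [10,23): 13 bp
  [23,25): 2 bp
  [25,32): 7 bp
  [32,50): 18 bp
  [50,62): 12 bp
  [62,75): 13 bp
  [75,88): 13 bp
  [88,100): 12 bp
  [100,109): 9 bp
  [109,118): 9 bp
  [118,136): 18 bp
  [136,149): 13 bp
  [149,159): 10 bp
  [159,167): 8 bp
  [167,172): 5 bp
  [172,188): 16 bp
  [188,195): 7 bp
  [195,197): 2 bp
  [197,199): 2 bp
  [199,201): 2 bp
  [201,208): 7 bp
  [208,229): 21 bp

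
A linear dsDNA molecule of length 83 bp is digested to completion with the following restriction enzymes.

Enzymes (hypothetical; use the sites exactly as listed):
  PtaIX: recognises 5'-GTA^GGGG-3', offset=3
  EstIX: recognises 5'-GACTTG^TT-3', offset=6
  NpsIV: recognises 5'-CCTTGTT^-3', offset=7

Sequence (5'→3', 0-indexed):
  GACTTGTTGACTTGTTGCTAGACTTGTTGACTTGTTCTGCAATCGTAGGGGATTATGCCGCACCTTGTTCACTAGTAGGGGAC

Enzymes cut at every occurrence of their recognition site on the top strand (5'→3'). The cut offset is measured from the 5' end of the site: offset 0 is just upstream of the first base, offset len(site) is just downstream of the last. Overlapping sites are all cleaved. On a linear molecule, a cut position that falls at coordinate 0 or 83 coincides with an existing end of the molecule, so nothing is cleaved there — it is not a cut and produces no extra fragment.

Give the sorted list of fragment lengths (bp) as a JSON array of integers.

Scan for sites:
  PtaIX (GTAGGGG, off=3): starts [44, 74] → cuts [47, 77]
  EstIX (GACTTGTT, off=6): starts [0, 8, 20, 28] → cuts [6, 14, 26, 34]
  NpsIV (CCTTGTT, off=7): starts [62] → cuts [69]

All cut coordinates (distinct, sorted): [6, 14, 26, 34, 47, 69, 77]

Fragments:
  [0,6): 6 bp
  [6,14): 8 bp
  [14,26): 12 bp
  [26,34): 8 bp
  [34,47): 13 bp
  [47,69): 22 bp
  [69,77): 8 bp
  [77,83): 6 bp

[6,6,8,8,8,12,13,22]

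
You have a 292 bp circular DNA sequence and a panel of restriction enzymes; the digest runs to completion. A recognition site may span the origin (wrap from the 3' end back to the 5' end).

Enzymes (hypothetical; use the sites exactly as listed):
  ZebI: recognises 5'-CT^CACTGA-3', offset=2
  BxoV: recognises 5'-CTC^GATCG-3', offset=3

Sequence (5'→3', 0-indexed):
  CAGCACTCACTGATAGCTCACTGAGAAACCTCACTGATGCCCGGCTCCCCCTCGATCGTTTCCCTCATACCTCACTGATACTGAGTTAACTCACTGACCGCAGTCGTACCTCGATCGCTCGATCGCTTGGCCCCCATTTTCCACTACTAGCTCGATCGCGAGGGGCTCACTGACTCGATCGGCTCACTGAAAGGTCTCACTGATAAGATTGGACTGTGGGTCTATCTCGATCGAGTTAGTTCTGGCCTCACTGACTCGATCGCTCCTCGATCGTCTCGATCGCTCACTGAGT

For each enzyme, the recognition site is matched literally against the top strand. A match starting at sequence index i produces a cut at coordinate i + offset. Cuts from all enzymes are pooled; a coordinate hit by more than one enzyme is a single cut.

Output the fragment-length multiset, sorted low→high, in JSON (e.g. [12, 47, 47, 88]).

Site scan:
  ZebI (CTCACTGA, off=2): starts [5, 16, 29, 70, 89, 165, 182, 195, 246, 282] → cuts [7, 18, 31, 72, 91, 167, 184, 197, 248, 284]
  BxoV (CTCGATCG, off=3): starts [50, 109, 117, 150, 173, 225, 254, 265, 274] → cuts [53, 112, 120, 153, 176, 228, 257, 268, 277]

Pooled cuts: [7, 18, 31, 53, 72, 91, 112, 120, 153, 167, 176, 184, 197, 228, 248, 257, 268, 277, 284]

Fragment lengths:
  7→18: 11 bp
  18→31: 13 bp
  31→53: 22 bp
  53→72: 19 bp
  72→91: 19 bp
  91→112: 21 bp
  112→120: 8 bp
  120→153: 33 bp
  153→167: 14 bp
  167→176: 9 bp
  176→184: 8 bp
  184→197: 13 bp
  197→228: 31 bp
  228→248: 20 bp
  248→257: 9 bp
  257→268: 11 bp
  268→277: 9 bp
  277→284: 7 bp
  284→7 (wrap): 292-284+7 = 15 bp

[7,8,8,9,9,9,11,11,13,13,14,15,19,19,20,21,22,31,33]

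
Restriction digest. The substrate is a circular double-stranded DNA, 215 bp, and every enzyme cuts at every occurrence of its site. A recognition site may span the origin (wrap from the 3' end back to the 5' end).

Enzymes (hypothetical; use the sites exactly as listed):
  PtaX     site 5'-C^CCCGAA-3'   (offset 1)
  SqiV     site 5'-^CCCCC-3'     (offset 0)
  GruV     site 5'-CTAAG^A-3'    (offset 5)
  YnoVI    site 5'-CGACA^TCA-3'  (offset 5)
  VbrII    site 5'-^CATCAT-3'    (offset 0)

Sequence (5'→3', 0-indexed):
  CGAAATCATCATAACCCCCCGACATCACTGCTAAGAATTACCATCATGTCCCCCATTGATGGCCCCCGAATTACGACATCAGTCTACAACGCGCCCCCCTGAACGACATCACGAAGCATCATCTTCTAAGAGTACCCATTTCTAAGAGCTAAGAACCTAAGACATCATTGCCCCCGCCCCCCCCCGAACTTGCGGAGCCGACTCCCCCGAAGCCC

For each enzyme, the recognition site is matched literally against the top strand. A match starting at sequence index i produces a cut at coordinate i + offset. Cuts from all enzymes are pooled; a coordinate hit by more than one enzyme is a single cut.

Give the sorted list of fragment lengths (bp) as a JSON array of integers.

Scan for sites:
  PtaX (CCCCGAA, off=1): starts [63, 181, 204, 212] → cuts [64, 182, 205, 213]
  SqiV (CCCCC, off=0): starts [14, 15, 49, 62, 93, 94, 170, 176, 177, 178, 179, 180, 203] → cuts [14, 15, 49, 62, 93, 94, 170, 176, 177, 178, 179, 180, 203]
  GruV (CTAAGA, off=5): starts [30, 125, 141, 148, 156] → cuts [35, 130, 146, 153, 161]
  YnoVI (CGACATCA, off=5): starts [19, 73, 103] → cuts [24, 78, 108]
  VbrII (CATCAT, off=0): starts [6, 41, 116, 162] → cuts [6, 41, 116, 162]

All cut coordinates (distinct, sorted): [6, 14, 15, 24, 35, 41, 49, 62, 64, 78, 93, 94, 108, 116, 130, 146, 153, 161, 162, 170, 176, 177, 178, 179, 180, 182, 203, 205, 213]

Fragment lengths:
  6→14: 8 bp
  14→15: 1 bp
  15→24: 9 bp
  24→35: 11 bp
  35→41: 6 bp
  41→49: 8 bp
  49→62: 13 bp
  62→64: 2 bp
  64→78: 14 bp
  78→93: 15 bp
  93→94: 1 bp
  94→108: 14 bp
  108→116: 8 bp
  116→130: 14 bp
  130→146: 16 bp
  146→153: 7 bp
  153→161: 8 bp
  161→162: 1 bp
  162→170: 8 bp
  170→176: 6 bp
  176→177: 1 bp
  177→178: 1 bp
  178→179: 1 bp
  179→180: 1 bp
  180→182: 2 bp
  182→203: 21 bp
  203→205: 2 bp
  205→213: 8 bp
  213→6 (wrap): 215-213+6 = 8 bp

[1,1,1,1,1,1,1,2,2,2,6,6,7,8,8,8,8,8,8,8,9,11,13,14,14,14,15,16,21]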